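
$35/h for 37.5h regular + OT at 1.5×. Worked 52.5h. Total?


Regular: 37.5h × $35 = $1312.50
Overtime: 52.5 - 37.5 = 15.0h
OT pay: 15.0h × $35 × 1.5 = $787.50
Total = $1312.50 + $787.50 = $2100.00

$2100.00


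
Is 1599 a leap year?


No

Rules: divisible by 4 AND (not by 100 OR by 400)
1599 ÷ 4 = 399 remainder 3 → not divisible by 4
Not divisible by 4 → not a leap year


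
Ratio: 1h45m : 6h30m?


Duration 1: 105 minutes
Duration 2: 390 minutes
Ratio = 105:390
GCD = 15
Simplified = 7:26
As a decimal: 7/26 ≈ 0.27

7:26 (0.27)


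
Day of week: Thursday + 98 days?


Thursday

Start: Thursday (index 3)
(3 + 98) mod 7
= 101 mod 7
= 3
Index 3 → Thursday


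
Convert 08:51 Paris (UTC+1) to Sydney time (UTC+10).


17:51

Time difference = UTC+10 - UTC+1 = +9 hours
New hour = (8 + 9) mod 24
= 17 mod 24 = 17
Minutes unchanged → 17:51


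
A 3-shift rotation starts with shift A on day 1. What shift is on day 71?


Shifts: A, B, C
Start: A (index 0)
Day 71: (0 + 71 - 1) mod 3
= 70 mod 3
= 1
Index 1 → shift B

Shift B


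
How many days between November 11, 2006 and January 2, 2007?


From November 11, 2006 to January 2, 2007
Rest of November 2006: 30 - 11 = 19
Full months: December 31
Days into January 2007: 2
Total = 19 + 31 + 2 = 52 days

52 days


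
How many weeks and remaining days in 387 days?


55 weeks 2 days

Weeks: 387 ÷ 7 = 55 remainder 2


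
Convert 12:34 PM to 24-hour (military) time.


Input: 12:34 PM
12 PM → 12 (noon)

12:34


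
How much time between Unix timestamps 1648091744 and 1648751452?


659708 seconds (183.3 hours / 7.64 days)

Difference = 1648751452 - 1648091744 = 659708 seconds
In hours: 659708 / 3600 ≈ 183.3
In days: 659708 / 86400 ≈ 7.64


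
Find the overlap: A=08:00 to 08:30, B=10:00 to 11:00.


Meeting A: 480-510 (in minutes from midnight)
Meeting B: 600-660
Overlap start = max(480, 600) = 600
Overlap end = min(510, 660) = 510
Overlap = max(0, 510 - 600) = 0 min

0 minutes


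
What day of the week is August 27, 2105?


Thursday

Zeller's congruence:
q=27, m=8, k=5, j=21
h = (27 + ⌊13×9/5⌋ + 5 + ⌊5/4⌋ + ⌊21/4⌋ - 2×21) mod 7
= (27 + 23 + 5 + 1 + 5 - 42) mod 7
= 19 mod 7 = 5
h=5 → Thursday


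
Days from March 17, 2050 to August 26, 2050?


From March 17, 2050 to August 26, 2050
Rest of March 2050: 31 - 17 = 14
Full months: April 30, May 31, June 30, July 31
Days into August 2050: 26
Total = 14 + 30 + 31 + 30 + 31 + 26 = 162 days

162 days


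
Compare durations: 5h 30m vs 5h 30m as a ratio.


Duration 1: 330 minutes
Duration 2: 330 minutes
Ratio = 330:330
GCD = 330
Simplified = 1:1
As a decimal: 1/1 = 1.00

1:1 (1.00)


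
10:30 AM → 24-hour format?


10:30

Input: 10:30 AM
AM hour stays: 10


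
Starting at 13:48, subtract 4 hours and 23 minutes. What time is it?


09:25

Start: 828 minutes from midnight
Subtract: 263 minutes
Remaining: 828 - 263 = 565
Hours: 9, Minutes: 25


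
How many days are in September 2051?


Month: September (month 9)
September has 30 days

30 days


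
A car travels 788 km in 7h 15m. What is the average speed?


Distance: 788 km
Time: 7h 15m = 435 min = 435/60 = 29/4 hours
Speed = 788 ÷ (29/4) = 788 × 4 / 29 = 3152/29 ≈ 108.7 km/h

108.7 km/h


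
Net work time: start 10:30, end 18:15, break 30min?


Total time = (18×60+15) - (10×60+30)
= 1095 - 630 = 465 min
Minus break: 465 - 30 = 435 min
= 7h 15m

7h 15m (435 minutes)


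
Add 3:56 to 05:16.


Start: 316 minutes from midnight
Add: 236 minutes
Total: 552 minutes
Hours: 552 ÷ 60 = 9 remainder 12

09:12


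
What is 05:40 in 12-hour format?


5:40 AM

Hour: 5
5 < 12 → AM


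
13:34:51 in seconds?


Hours: 13 × 3600 = 46800
Minutes: 34 × 60 = 2040
Seconds: 51
Total = 46800 + 2040 + 51 = 48891

48891 seconds


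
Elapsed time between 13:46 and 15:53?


End time in minutes: 15×60 + 53 = 953
Start time in minutes: 13×60 + 46 = 826
Difference = 953 - 826 = 127 minutes
= 2 hours 7 minutes

2h 7m


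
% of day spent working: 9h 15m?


38.5%

Time: 555 minutes
Day: 1440 minutes
Percentage = (555/1440) × 100 ≈ 38.5%


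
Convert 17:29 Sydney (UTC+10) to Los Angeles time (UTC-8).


23:29 (previous day)

Time difference = UTC-8 - UTC+10 = -18 hours
New hour = (17 -18) mod 24
= -1 mod 24 = 23
Minutes unchanged → 23:29; -1 < 0 → previous day


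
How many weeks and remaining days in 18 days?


2 weeks 4 days

Weeks: 18 ÷ 7 = 2 remainder 4


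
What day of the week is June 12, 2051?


Zeller's congruence:
q=12, m=6, k=51, j=20
h = (12 + ⌊13×7/5⌋ + 51 + ⌊51/4⌋ + ⌊20/4⌋ - 2×20) mod 7
= (12 + 18 + 51 + 12 + 5 - 40) mod 7
= 58 mod 7 = 2
h=2 → Monday

Monday


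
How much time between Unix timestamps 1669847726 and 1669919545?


Difference = 1669919545 - 1669847726 = 71819 seconds
In hours: 71819 / 3600 ≈ 19.9
In days: 71819 / 86400 ≈ 0.83

71819 seconds (19.9 hours / 0.83 days)


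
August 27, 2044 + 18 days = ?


Start: August 27, 2044
Add 18 days
August 27 → September 1: 31 - 27 + 1 = 5 days (18 - 5 = 13 left)
September 1 + 13 = September 14, 2044

September 14, 2044


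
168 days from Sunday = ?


Sunday

Start: Sunday (index 6)
(6 + 168) mod 7
= 174 mod 7
= 6
Index 6 → Sunday


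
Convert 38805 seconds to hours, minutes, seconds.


10h 46m 45s

Hours: 38805 ÷ 3600 = 10 remainder 2805
Minutes: 2805 ÷ 60 = 46 remainder 45
Seconds: 45


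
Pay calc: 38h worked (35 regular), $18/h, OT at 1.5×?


Regular: 35h × $18 = $630.00
Overtime: 38 - 35 = 3h
OT pay: 3h × $18 × 1.5 = $81.00
Total = $630.00 + $81.00 = $711.00

$711.00


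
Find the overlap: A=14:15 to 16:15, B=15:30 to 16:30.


Meeting A: 855-975 (in minutes from midnight)
Meeting B: 930-990
Overlap start = max(855, 930) = 930
Overlap end = min(975, 990) = 975
Overlap = max(0, 975 - 930) = 45 min

45 minutes


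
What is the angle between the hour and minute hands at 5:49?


Hour hand = 5×30 + 49×0.5 = 174.5°
Minute hand = 49×6 = 294°
Difference = |174.5 - 294| = 119.5°

119.5°


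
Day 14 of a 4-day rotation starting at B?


Shifts: A, B, C, D
Start: B (index 1)
Day 14: (1 + 14 - 1) mod 4
= 14 mod 4
= 2
Index 2 → shift C

Shift C


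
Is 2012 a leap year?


Yes

Rules: divisible by 4 AND (not by 100 OR by 400)
2012 ÷ 4 = 503 exactly → divisible by 4
2012 ÷ 100 = 20 remainder 12 → not divisible by 100
Divisible by 4 but not by 100 → leap year


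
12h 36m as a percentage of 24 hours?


0.5250 (52.50%)

Total minutes: 12×60 + 36 = 756
Day = 24×60 = 1440 minutes
Fraction = 756/1440 = 0.5250
As a percentage: 756/1440 × 100 = 52.50%


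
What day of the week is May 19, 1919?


Zeller's congruence:
q=19, m=5, k=19, j=19
h = (19 + ⌊13×6/5⌋ + 19 + ⌊19/4⌋ + ⌊19/4⌋ - 2×19) mod 7
= (19 + 15 + 19 + 4 + 4 - 38) mod 7
= 23 mod 7 = 2
h=2 → Monday

Monday


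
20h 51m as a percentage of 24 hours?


Total minutes: 20×60 + 51 = 1251
Day = 24×60 = 1440 minutes
Fraction = 1251/1440 ≈ 0.8688
As a percentage: 1251/1440 × 100 ≈ 86.88%

0.8688 (86.88%)


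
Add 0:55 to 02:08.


Start: 128 minutes from midnight
Add: 55 minutes
Total: 183 minutes
Hours: 183 ÷ 60 = 3 remainder 3

03:03


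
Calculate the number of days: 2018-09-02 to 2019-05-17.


From September 2, 2018 to May 17, 2019
Rest of September 2018: 30 - 2 = 28
Full months: October 31, November 30, December 31, January 31, February 2019 28, March 31, April 30
Days into May 2019: 17
Total = 28 + 31 + 30 + 31 + 31 + 28 + 31 + 30 + 17 = 257 days

257 days


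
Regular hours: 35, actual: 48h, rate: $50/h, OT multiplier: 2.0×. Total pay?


Regular: 35h × $50 = $1750.00
Overtime: 48 - 35 = 13h
OT pay: 13h × $50 × 2.0 = $1300.00
Total = $1750.00 + $1300.00 = $3050.00

$3050.00


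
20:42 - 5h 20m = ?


Start: 1242 minutes from midnight
Subtract: 320 minutes
Remaining: 1242 - 320 = 922
Hours: 15, Minutes: 22

15:22


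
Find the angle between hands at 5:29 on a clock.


9.5°

Hour hand = 5×30 + 29×0.5 = 164.5°
Minute hand = 29×6 = 174°
Difference = |164.5 - 174| = 9.5°


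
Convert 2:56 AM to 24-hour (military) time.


Input: 2:56 AM
AM hour stays: 2

02:56


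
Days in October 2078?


31 days

Month: October (month 10)
October has 31 days


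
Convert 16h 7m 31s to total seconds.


Hours: 16 × 3600 = 57600
Minutes: 7 × 60 = 420
Seconds: 31
Total = 57600 + 420 + 31 = 58051

58051 seconds


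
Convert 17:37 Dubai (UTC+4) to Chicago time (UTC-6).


Time difference = UTC-6 - UTC+4 = -10 hours
New hour = (17 -10) mod 24
= 7 mod 24 = 7
Minutes unchanged → 07:37

07:37


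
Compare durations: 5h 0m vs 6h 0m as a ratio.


5:6 (0.83)

Duration 1: 300 minutes
Duration 2: 360 minutes
Ratio = 300:360
GCD = 60
Simplified = 5:6
As a decimal: 5/6 ≈ 0.83


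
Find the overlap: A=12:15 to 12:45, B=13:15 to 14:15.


Meeting A: 735-765 (in minutes from midnight)
Meeting B: 795-855
Overlap start = max(735, 795) = 795
Overlap end = min(765, 855) = 765
Overlap = max(0, 765 - 795) = 0 min

0 minutes


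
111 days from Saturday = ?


Start: Saturday (index 5)
(5 + 111) mod 7
= 116 mod 7
= 4
Index 4 → Friday

Friday


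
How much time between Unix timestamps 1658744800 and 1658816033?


71233 seconds (19.8 hours / 0.82 days)

Difference = 1658816033 - 1658744800 = 71233 seconds
In hours: 71233 / 3600 ≈ 19.8
In days: 71233 / 86400 ≈ 0.82


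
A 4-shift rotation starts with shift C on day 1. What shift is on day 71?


Shifts: A, B, C, D
Start: C (index 2)
Day 71: (2 + 71 - 1) mod 4
= 72 mod 4
= 0
Index 0 → shift A

Shift A


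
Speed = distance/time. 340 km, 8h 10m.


Distance: 340 km
Time: 8h 10m = 490 min = 490/60 = 49/6 hours
Speed = 340 ÷ (49/6) = 340 × 6 / 49 = 2040/49 ≈ 41.6 km/h

41.6 km/h


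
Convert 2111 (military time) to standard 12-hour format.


Hour: 21
21 - 12 = 9 → PM

9:11 PM


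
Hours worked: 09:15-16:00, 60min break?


5h 45m (345 minutes)

Total time = (16×60+0) - (9×60+15)
= 960 - 555 = 405 min
Minus break: 405 - 60 = 345 min
= 5h 45m


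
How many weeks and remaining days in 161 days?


23 weeks 0 days

Weeks: 161 ÷ 7 = 23 remainder 0


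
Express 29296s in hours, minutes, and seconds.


8h 8m 16s

Hours: 29296 ÷ 3600 = 8 remainder 496
Minutes: 496 ÷ 60 = 8 remainder 16
Seconds: 16


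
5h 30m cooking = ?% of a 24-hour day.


22.9%

Time: 330 minutes
Day: 1440 minutes
Percentage = (330/1440) × 100 ≈ 22.9%


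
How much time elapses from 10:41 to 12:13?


1h 32m

End time in minutes: 12×60 + 13 = 733
Start time in minutes: 10×60 + 41 = 641
Difference = 733 - 641 = 92 minutes
= 1 hours 32 minutes


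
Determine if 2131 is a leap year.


Rules: divisible by 4 AND (not by 100 OR by 400)
2131 ÷ 4 = 532 remainder 3 → not divisible by 4
Not divisible by 4 → not a leap year

No


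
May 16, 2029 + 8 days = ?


May 24, 2029

Start: May 16, 2029
Add 8 days
May 16 + 8 = May 24, 2029


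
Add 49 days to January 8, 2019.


Start: January 8, 2019
Add 49 days
January 8 → February 1: 31 - 8 + 1 = 24 days (49 - 24 = 25 left)
February 1 + 25 = February 26, 2019

February 26, 2019


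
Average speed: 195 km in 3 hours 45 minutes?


Distance: 195 km
Time: 3h 45m = 225 min = 225/60 = 15/4 hours
Speed = 195 ÷ (15/4) = 195 × 4 / 15 = 780/15 = 52.0 km/h

52.0 km/h


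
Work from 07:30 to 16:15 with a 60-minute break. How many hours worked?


7h 45m (465 minutes)

Total time = (16×60+15) - (7×60+30)
= 975 - 450 = 525 min
Minus break: 525 - 60 = 465 min
= 7h 45m


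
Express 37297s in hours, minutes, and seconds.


Hours: 37297 ÷ 3600 = 10 remainder 1297
Minutes: 1297 ÷ 60 = 21 remainder 37
Seconds: 37

10h 21m 37s


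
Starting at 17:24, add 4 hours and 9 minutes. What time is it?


Start: 1044 minutes from midnight
Add: 249 minutes
Total: 1293 minutes
Hours: 1293 ÷ 60 = 21 remainder 33

21:33


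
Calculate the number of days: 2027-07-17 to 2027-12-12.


From July 17, 2027 to December 12, 2027
Rest of July 2027: 31 - 17 = 14
Full months: August 31, September 30, October 31, November 30
Days into December 2027: 12
Total = 14 + 31 + 30 + 31 + 30 + 12 = 148 days

148 days


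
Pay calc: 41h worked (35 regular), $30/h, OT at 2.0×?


$1410.00

Regular: 35h × $30 = $1050.00
Overtime: 41 - 35 = 6h
OT pay: 6h × $30 × 2.0 = $360.00
Total = $1050.00 + $360.00 = $1410.00


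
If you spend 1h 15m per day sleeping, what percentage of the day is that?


5.2%

Time: 75 minutes
Day: 1440 minutes
Percentage = (75/1440) × 100 ≈ 5.2%


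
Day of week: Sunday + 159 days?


Friday

Start: Sunday (index 6)
(6 + 159) mod 7
= 165 mod 7
= 4
Index 4 → Friday


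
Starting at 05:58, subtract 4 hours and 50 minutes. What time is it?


Start: 358 minutes from midnight
Subtract: 290 minutes
Remaining: 358 - 290 = 68
Hours: 1, Minutes: 8

01:08


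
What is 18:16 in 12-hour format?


Hour: 18
18 - 12 = 6 → PM

6:16 PM


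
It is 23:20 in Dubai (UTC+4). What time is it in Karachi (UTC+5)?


Time difference = UTC+5 - UTC+4 = +1 hours
New hour = (23 + 1) mod 24
= 24 mod 24 = 0
Minutes unchanged → 00:20; 24 ≥ 24 → next day

00:20 (next day)


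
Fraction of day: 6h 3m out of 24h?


0.2521 (25.21%)

Total minutes: 6×60 + 3 = 363
Day = 24×60 = 1440 minutes
Fraction = 363/1440 ≈ 0.2521
As a percentage: 363/1440 × 100 ≈ 25.21%


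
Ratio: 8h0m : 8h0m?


Duration 1: 480 minutes
Duration 2: 480 minutes
Ratio = 480:480
GCD = 480
Simplified = 1:1
As a decimal: 1/1 = 1.00

1:1 (1.00)


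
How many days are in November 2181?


Month: November (month 11)
November has 30 days

30 days


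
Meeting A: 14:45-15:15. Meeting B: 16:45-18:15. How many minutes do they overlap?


0 minutes

Meeting A: 885-915 (in minutes from midnight)
Meeting B: 1005-1095
Overlap start = max(885, 1005) = 1005
Overlap end = min(915, 1095) = 915
Overlap = max(0, 915 - 1005) = 0 min


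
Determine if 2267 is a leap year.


No

Rules: divisible by 4 AND (not by 100 OR by 400)
2267 ÷ 4 = 566 remainder 3 → not divisible by 4
Not divisible by 4 → not a leap year


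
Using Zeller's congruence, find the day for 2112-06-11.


Zeller's congruence:
q=11, m=6, k=12, j=21
h = (11 + ⌊13×7/5⌋ + 12 + ⌊12/4⌋ + ⌊21/4⌋ - 2×21) mod 7
= (11 + 18 + 12 + 3 + 5 - 42) mod 7
= 7 mod 7 = 0
h=0 → Saturday

Saturday


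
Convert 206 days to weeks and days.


Weeks: 206 ÷ 7 = 29 remainder 3

29 weeks 3 days


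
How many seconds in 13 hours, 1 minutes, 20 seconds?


Hours: 13 × 3600 = 46800
Minutes: 1 × 60 = 60
Seconds: 20
Total = 46800 + 60 + 20 = 46880

46880 seconds


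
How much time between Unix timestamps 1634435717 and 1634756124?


320407 seconds (89.0 hours / 3.71 days)

Difference = 1634756124 - 1634435717 = 320407 seconds
In hours: 320407 / 3600 ≈ 89.0
In days: 320407 / 86400 ≈ 3.71


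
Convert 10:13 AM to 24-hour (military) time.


Input: 10:13 AM
AM hour stays: 10

10:13


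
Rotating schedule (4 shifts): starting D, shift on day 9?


Shift D

Shifts: A, B, C, D
Start: D (index 3)
Day 9: (3 + 9 - 1) mod 4
= 11 mod 4
= 3
Index 3 → shift D


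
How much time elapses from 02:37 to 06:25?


End time in minutes: 6×60 + 25 = 385
Start time in minutes: 2×60 + 37 = 157
Difference = 385 - 157 = 228 minutes
= 3 hours 48 minutes

3h 48m


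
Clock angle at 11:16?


Hour hand = 11×30 + 16×0.5 = 338.0°
Minute hand = 16×6 = 96°
Difference = |338.0 - 96| = 242.0°
Since > 180°: 360 - 242.0 = 118.0°

118.0°


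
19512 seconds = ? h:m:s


5h 25m 12s

Hours: 19512 ÷ 3600 = 5 remainder 1512
Minutes: 1512 ÷ 60 = 25 remainder 12
Seconds: 12


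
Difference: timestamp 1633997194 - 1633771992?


225202 seconds (62.6 hours / 2.61 days)

Difference = 1633997194 - 1633771992 = 225202 seconds
In hours: 225202 / 3600 ≈ 62.6
In days: 225202 / 86400 ≈ 2.61


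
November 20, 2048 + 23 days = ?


Start: November 20, 2048
Add 23 days
November 20 → December 1: 30 - 20 + 1 = 11 days (23 - 11 = 12 left)
December 1 + 12 = December 13, 2048

December 13, 2048


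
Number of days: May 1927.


Month: May (month 5)
May has 31 days

31 days


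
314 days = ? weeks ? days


44 weeks 6 days

Weeks: 314 ÷ 7 = 44 remainder 6


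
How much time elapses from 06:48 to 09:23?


2h 35m

End time in minutes: 9×60 + 23 = 563
Start time in minutes: 6×60 + 48 = 408
Difference = 563 - 408 = 155 minutes
= 2 hours 35 minutes


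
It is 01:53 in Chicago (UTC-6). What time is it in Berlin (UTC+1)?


Time difference = UTC+1 - UTC-6 = +7 hours
New hour = (1 + 7) mod 24
= 8 mod 24 = 8
Minutes unchanged → 08:53

08:53


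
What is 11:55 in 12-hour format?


11:55 AM

Hour: 11
11 < 12 → AM


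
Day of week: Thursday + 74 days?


Monday

Start: Thursday (index 3)
(3 + 74) mod 7
= 77 mod 7
= 0
Index 0 → Monday


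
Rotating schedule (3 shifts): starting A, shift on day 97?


Shifts: A, B, C
Start: A (index 0)
Day 97: (0 + 97 - 1) mod 3
= 96 mod 3
= 0
Index 0 → shift A

Shift A


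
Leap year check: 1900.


No

Rules: divisible by 4 AND (not by 100 OR by 400)
1900 ÷ 4 = 475 exactly → divisible by 4
1900 ÷ 100 = 19 exactly → divisible by 100
1900 ÷ 400 = 4 remainder 300 → not divisible by 400
Divisible by 100 but not by 400 → not a leap year


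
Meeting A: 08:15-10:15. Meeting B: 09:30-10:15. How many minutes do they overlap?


Meeting A: 495-615 (in minutes from midnight)
Meeting B: 570-615
Overlap start = max(495, 570) = 570
Overlap end = min(615, 615) = 615
Overlap = max(0, 615 - 570) = 45 min

45 minutes


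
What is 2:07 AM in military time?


02:07

Input: 2:07 AM
AM hour stays: 2


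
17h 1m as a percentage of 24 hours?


Total minutes: 17×60 + 1 = 1021
Day = 24×60 = 1440 minutes
Fraction = 1021/1440 ≈ 0.7090
As a percentage: 1021/1440 × 100 ≈ 70.90%

0.7090 (70.90%)


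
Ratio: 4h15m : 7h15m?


Duration 1: 255 minutes
Duration 2: 435 minutes
Ratio = 255:435
GCD = 15
Simplified = 17:29
As a decimal: 17/29 ≈ 0.59

17:29 (0.59)


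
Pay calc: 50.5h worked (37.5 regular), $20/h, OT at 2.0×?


Regular: 37.5h × $20 = $750.00
Overtime: 50.5 - 37.5 = 13.0h
OT pay: 13.0h × $20 × 2.0 = $520.00
Total = $750.00 + $520.00 = $1270.00

$1270.00


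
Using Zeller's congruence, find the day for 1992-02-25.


Zeller's congruence:
q=25, m=14, k=91, j=19
h = (25 + ⌊13×15/5⌋ + 91 + ⌊91/4⌋ + ⌊19/4⌋ - 2×19) mod 7
= (25 + 39 + 91 + 22 + 4 - 38) mod 7
= 143 mod 7 = 3
h=3 → Tuesday

Tuesday


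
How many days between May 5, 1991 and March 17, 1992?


From May 5, 1991 to March 17, 1992
Rest of May 1991: 31 - 5 = 26
Full months: June 30, July 31, August 31, September 30, October 31, November 30, December 31, January 31, February 1992 29
Days into March 1992: 17
Total = 26 + 30 + 31 + 31 + 30 + 31 + 30 + 31 + 31 + 29 + 17 = 317 days

317 days


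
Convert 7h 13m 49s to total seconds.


Hours: 7 × 3600 = 25200
Minutes: 13 × 60 = 780
Seconds: 49
Total = 25200 + 780 + 49 = 26029

26029 seconds


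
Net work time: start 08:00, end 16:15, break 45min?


Total time = (16×60+15) - (8×60+0)
= 975 - 480 = 495 min
Minus break: 495 - 45 = 450 min
= 7h 30m

7h 30m (450 minutes)


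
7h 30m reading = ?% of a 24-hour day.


31.3%

Time: 450 minutes
Day: 1440 minutes
Percentage = (450/1440) × 100 ≈ 31.3%


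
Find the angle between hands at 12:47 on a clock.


Hour hand (12 ≡ 0 on the dial): 0×30 + 47×0.5 = 23.5°
Minute hand = 47×6 = 282°
Difference = |23.5 - 282| = 258.5°
Since > 180°: 360 - 258.5 = 101.5°

101.5°


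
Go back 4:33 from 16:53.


Start: 1013 minutes from midnight
Subtract: 273 minutes
Remaining: 1013 - 273 = 740
Hours: 12, Minutes: 20

12:20


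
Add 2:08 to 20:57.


Start: 1257 minutes from midnight
Add: 128 minutes
Total: 1385 minutes
Hours: 1385 ÷ 60 = 23 remainder 5

23:05


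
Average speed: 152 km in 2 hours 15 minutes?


67.6 km/h

Distance: 152 km
Time: 2h 15m = 135 min = 135/60 = 9/4 hours
Speed = 152 ÷ (9/4) = 152 × 4 / 9 = 608/9 ≈ 67.6 km/h


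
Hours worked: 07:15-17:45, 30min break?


Total time = (17×60+45) - (7×60+15)
= 1065 - 435 = 630 min
Minus break: 630 - 30 = 600 min
= 10h 0m

10h 0m (600 minutes)


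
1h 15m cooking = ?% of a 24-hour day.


Time: 75 minutes
Day: 1440 minutes
Percentage = (75/1440) × 100 ≈ 5.2%

5.2%


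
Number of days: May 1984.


Month: May (month 5)
May has 31 days

31 days


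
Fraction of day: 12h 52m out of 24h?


0.5361 (53.61%)

Total minutes: 12×60 + 52 = 772
Day = 24×60 = 1440 minutes
Fraction = 772/1440 ≈ 0.5361
As a percentage: 772/1440 × 100 ≈ 53.61%


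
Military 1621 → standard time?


4:21 PM

Hour: 16
16 - 12 = 4 → PM


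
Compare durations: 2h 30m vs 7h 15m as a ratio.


Duration 1: 150 minutes
Duration 2: 435 minutes
Ratio = 150:435
GCD = 15
Simplified = 10:29
As a decimal: 10/29 ≈ 0.34

10:29 (0.34)


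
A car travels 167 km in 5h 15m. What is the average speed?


31.8 km/h

Distance: 167 km
Time: 5h 15m = 315 min = 315/60 = 21/4 hours
Speed = 167 ÷ (21/4) = 167 × 4 / 21 = 668/21 ≈ 31.8 km/h


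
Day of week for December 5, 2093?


Zeller's congruence:
q=5, m=12, k=93, j=20
h = (5 + ⌊13×13/5⌋ + 93 + ⌊93/4⌋ + ⌊20/4⌋ - 2×20) mod 7
= (5 + 33 + 93 + 23 + 5 - 40) mod 7
= 119 mod 7 = 0
h=0 → Saturday

Saturday


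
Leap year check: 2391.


Rules: divisible by 4 AND (not by 100 OR by 400)
2391 ÷ 4 = 597 remainder 3 → not divisible by 4
Not divisible by 4 → not a leap year

No


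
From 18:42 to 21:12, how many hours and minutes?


2h 30m

End time in minutes: 21×60 + 12 = 1272
Start time in minutes: 18×60 + 42 = 1122
Difference = 1272 - 1122 = 150 minutes
= 2 hours 30 minutes


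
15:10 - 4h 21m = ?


10:49

Start: 910 minutes from midnight
Subtract: 261 minutes
Remaining: 910 - 261 = 649
Hours: 10, Minutes: 49


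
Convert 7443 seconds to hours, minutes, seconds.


Hours: 7443 ÷ 3600 = 2 remainder 243
Minutes: 243 ÷ 60 = 4 remainder 3
Seconds: 3

2h 4m 3s


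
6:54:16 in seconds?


24856 seconds

Hours: 6 × 3600 = 21600
Minutes: 54 × 60 = 3240
Seconds: 16
Total = 21600 + 3240 + 16 = 24856


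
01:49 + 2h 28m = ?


04:17

Start: 109 minutes from midnight
Add: 148 minutes
Total: 257 minutes
Hours: 257 ÷ 60 = 4 remainder 17


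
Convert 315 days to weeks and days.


45 weeks 0 days

Weeks: 315 ÷ 7 = 45 remainder 0


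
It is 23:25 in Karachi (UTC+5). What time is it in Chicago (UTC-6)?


Time difference = UTC-6 - UTC+5 = -11 hours
New hour = (23 -11) mod 24
= 12 mod 24 = 12
Minutes unchanged → 12:25

12:25


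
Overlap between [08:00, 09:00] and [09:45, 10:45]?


0 minutes

Meeting A: 480-540 (in minutes from midnight)
Meeting B: 585-645
Overlap start = max(480, 585) = 585
Overlap end = min(540, 645) = 540
Overlap = max(0, 540 - 585) = 0 min


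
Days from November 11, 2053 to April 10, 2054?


150 days

From November 11, 2053 to April 10, 2054
Rest of November 2053: 30 - 11 = 19
Full months: December 31, January 31, February 2054 28, March 31
Days into April 2054: 10
Total = 19 + 31 + 31 + 28 + 31 + 10 = 150 days


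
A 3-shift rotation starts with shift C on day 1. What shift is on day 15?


Shift B

Shifts: A, B, C
Start: C (index 2)
Day 15: (2 + 15 - 1) mod 3
= 16 mod 3
= 1
Index 1 → shift B


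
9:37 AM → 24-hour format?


09:37

Input: 9:37 AM
AM hour stays: 9


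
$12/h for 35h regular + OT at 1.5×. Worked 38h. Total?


$474.00

Regular: 35h × $12 = $420.00
Overtime: 38 - 35 = 3h
OT pay: 3h × $12 × 1.5 = $54.00
Total = $420.00 + $54.00 = $474.00


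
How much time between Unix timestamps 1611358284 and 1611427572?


69288 seconds (19.2 hours / 0.80 days)

Difference = 1611427572 - 1611358284 = 69288 seconds
In hours: 69288 / 3600 ≈ 19.2
In days: 69288 / 86400 ≈ 0.80


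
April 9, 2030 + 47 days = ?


May 26, 2030

Start: April 9, 2030
Add 47 days
April 9 → May 1: 30 - 9 + 1 = 22 days (47 - 22 = 25 left)
May 1 + 25 = May 26, 2030


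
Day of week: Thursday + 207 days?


Monday

Start: Thursday (index 3)
(3 + 207) mod 7
= 210 mod 7
= 0
Index 0 → Monday


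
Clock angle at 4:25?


Hour hand = 4×30 + 25×0.5 = 132.5°
Minute hand = 25×6 = 150°
Difference = |132.5 - 150| = 17.5°

17.5°


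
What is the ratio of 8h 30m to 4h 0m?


17:8 (2.13)

Duration 1: 510 minutes
Duration 2: 240 minutes
Ratio = 510:240
GCD = 30
Simplified = 17:8
As a decimal: 17/8 ≈ 2.13


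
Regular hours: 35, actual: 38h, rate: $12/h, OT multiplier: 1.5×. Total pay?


Regular: 35h × $12 = $420.00
Overtime: 38 - 35 = 3h
OT pay: 3h × $12 × 1.5 = $54.00
Total = $420.00 + $54.00 = $474.00

$474.00


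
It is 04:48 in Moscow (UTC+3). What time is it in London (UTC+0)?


Time difference = UTC+0 - UTC+3 = -3 hours
New hour = (4 -3) mod 24
= 1 mod 24 = 1
Minutes unchanged → 01:48

01:48


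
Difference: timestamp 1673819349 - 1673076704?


742645 seconds (206.3 hours / 8.60 days)

Difference = 1673819349 - 1673076704 = 742645 seconds
In hours: 742645 / 3600 ≈ 206.3
In days: 742645 / 86400 ≈ 8.60


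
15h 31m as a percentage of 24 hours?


0.6465 (64.65%)

Total minutes: 15×60 + 31 = 931
Day = 24×60 = 1440 minutes
Fraction = 931/1440 ≈ 0.6465
As a percentage: 931/1440 × 100 ≈ 64.65%


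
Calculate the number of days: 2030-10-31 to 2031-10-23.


357 days

From October 31, 2030 to October 23, 2031
Rest of October 2030: 31 - 31 = 0
Full months: November 30, December 31, January 31, February 2031 28, March 31, April 30, May 31, June 30, July 31, August 31, September 30
Days into October 2031: 23
Total = 0 + 30 + 31 + 31 + 28 + 31 + 30 + 31 + 30 + 31 + 31 + 30 + 23 = 357 days


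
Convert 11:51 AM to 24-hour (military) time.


Input: 11:51 AM
AM hour stays: 11

11:51


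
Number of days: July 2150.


Month: July (month 7)
July has 31 days

31 days


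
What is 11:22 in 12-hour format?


Hour: 11
11 < 12 → AM

11:22 AM


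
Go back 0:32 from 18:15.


Start: 1095 minutes from midnight
Subtract: 32 minutes
Remaining: 1095 - 32 = 1063
Hours: 17, Minutes: 43

17:43


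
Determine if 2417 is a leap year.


Rules: divisible by 4 AND (not by 100 OR by 400)
2417 ÷ 4 = 604 remainder 1 → not divisible by 4
Not divisible by 4 → not a leap year

No


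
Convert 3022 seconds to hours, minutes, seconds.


Hours: 3022 ÷ 3600 = 0 remainder 3022
Minutes: 3022 ÷ 60 = 50 remainder 22
Seconds: 22

0h 50m 22s


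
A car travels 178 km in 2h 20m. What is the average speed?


76.3 km/h

Distance: 178 km
Time: 2h 20m = 140 min = 140/60 = 7/3 hours
Speed = 178 ÷ (7/3) = 178 × 3 / 7 = 534/7 ≈ 76.3 km/h


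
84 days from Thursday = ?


Thursday

Start: Thursday (index 3)
(3 + 84) mod 7
= 87 mod 7
= 3
Index 3 → Thursday


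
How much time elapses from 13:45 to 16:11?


2h 26m

End time in minutes: 16×60 + 11 = 971
Start time in minutes: 13×60 + 45 = 825
Difference = 971 - 825 = 146 minutes
= 2 hours 26 minutes


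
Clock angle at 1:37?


173.5°

Hour hand = 1×30 + 37×0.5 = 48.5°
Minute hand = 37×6 = 222°
Difference = |48.5 - 222| = 173.5°


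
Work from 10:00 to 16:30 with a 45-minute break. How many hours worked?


5h 45m (345 minutes)

Total time = (16×60+30) - (10×60+0)
= 990 - 600 = 390 min
Minus break: 390 - 45 = 345 min
= 5h 45m


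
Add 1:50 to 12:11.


14:01

Start: 731 minutes from midnight
Add: 110 minutes
Total: 841 minutes
Hours: 841 ÷ 60 = 14 remainder 1


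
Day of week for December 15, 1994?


Thursday

Zeller's congruence:
q=15, m=12, k=94, j=19
h = (15 + ⌊13×13/5⌋ + 94 + ⌊94/4⌋ + ⌊19/4⌋ - 2×19) mod 7
= (15 + 33 + 94 + 23 + 4 - 38) mod 7
= 131 mod 7 = 5
h=5 → Thursday


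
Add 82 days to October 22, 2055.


Start: October 22, 2055
Add 82 days
October 22 → November 1: 31 - 22 + 1 = 10 days (82 - 10 = 72 left)
November 1 → December 1: 30 - 1 + 1 = 30 days (72 - 30 = 42 left)
December 1 → January 1: 31 - 1 + 1 = 31 days (42 - 31 = 11 left)
January 1 + 11 = January 12, 2056

January 12, 2056


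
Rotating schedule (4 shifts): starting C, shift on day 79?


Shift A

Shifts: A, B, C, D
Start: C (index 2)
Day 79: (2 + 79 - 1) mod 4
= 80 mod 4
= 0
Index 0 → shift A


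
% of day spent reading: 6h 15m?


Time: 375 minutes
Day: 1440 minutes
Percentage = (375/1440) × 100 ≈ 26.0%

26.0%


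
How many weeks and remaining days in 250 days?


35 weeks 5 days

Weeks: 250 ÷ 7 = 35 remainder 5


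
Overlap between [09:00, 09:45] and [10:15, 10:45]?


Meeting A: 540-585 (in minutes from midnight)
Meeting B: 615-645
Overlap start = max(540, 615) = 615
Overlap end = min(585, 645) = 585
Overlap = max(0, 585 - 615) = 0 min

0 minutes


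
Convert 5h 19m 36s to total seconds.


Hours: 5 × 3600 = 18000
Minutes: 19 × 60 = 1140
Seconds: 36
Total = 18000 + 1140 + 36 = 19176

19176 seconds


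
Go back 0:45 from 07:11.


Start: 431 minutes from midnight
Subtract: 45 minutes
Remaining: 431 - 45 = 386
Hours: 6, Minutes: 26

06:26


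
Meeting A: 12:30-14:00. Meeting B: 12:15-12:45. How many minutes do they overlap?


15 minutes

Meeting A: 750-840 (in minutes from midnight)
Meeting B: 735-765
Overlap start = max(750, 735) = 750
Overlap end = min(840, 765) = 765
Overlap = max(0, 765 - 750) = 15 min


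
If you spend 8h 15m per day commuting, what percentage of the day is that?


34.4%

Time: 495 minutes
Day: 1440 minutes
Percentage = (495/1440) × 100 ≈ 34.4%


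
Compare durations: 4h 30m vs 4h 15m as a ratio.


Duration 1: 270 minutes
Duration 2: 255 minutes
Ratio = 270:255
GCD = 15
Simplified = 18:17
As a decimal: 18/17 ≈ 1.06

18:17 (1.06)


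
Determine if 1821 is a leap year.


No

Rules: divisible by 4 AND (not by 100 OR by 400)
1821 ÷ 4 = 455 remainder 1 → not divisible by 4
Not divisible by 4 → not a leap year


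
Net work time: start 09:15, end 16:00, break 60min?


Total time = (16×60+0) - (9×60+15)
= 960 - 555 = 405 min
Minus break: 405 - 60 = 345 min
= 5h 45m

5h 45m (345 minutes)


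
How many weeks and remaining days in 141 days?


Weeks: 141 ÷ 7 = 20 remainder 1

20 weeks 1 days


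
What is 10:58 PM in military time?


22:58

Input: 10:58 PM
PM: 10 + 12 = 22


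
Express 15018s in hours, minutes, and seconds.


4h 10m 18s

Hours: 15018 ÷ 3600 = 4 remainder 618
Minutes: 618 ÷ 60 = 10 remainder 18
Seconds: 18


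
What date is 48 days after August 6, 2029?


September 23, 2029

Start: August 6, 2029
Add 48 days
August 6 → September 1: 31 - 6 + 1 = 26 days (48 - 26 = 22 left)
September 1 + 22 = September 23, 2029


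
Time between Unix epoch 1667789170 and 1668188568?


399398 seconds (110.9 hours / 4.62 days)

Difference = 1668188568 - 1667789170 = 399398 seconds
In hours: 399398 / 3600 ≈ 110.9
In days: 399398 / 86400 ≈ 4.62


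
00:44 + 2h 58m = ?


Start: 44 minutes from midnight
Add: 178 minutes
Total: 222 minutes
Hours: 222 ÷ 60 = 3 remainder 42

03:42


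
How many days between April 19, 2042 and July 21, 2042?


93 days

From April 19, 2042 to July 21, 2042
Rest of April 2042: 30 - 19 = 11
Full months: May 31, June 30
Days into July 2042: 21
Total = 11 + 31 + 30 + 21 = 93 days


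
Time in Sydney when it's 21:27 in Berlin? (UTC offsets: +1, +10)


06:27 (next day)

Time difference = UTC+10 - UTC+1 = +9 hours
New hour = (21 + 9) mod 24
= 30 mod 24 = 6
Minutes unchanged → 06:27; 30 ≥ 24 → next day


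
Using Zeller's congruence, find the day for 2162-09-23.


Zeller's congruence:
q=23, m=9, k=62, j=21
h = (23 + ⌊13×10/5⌋ + 62 + ⌊62/4⌋ + ⌊21/4⌋ - 2×21) mod 7
= (23 + 26 + 62 + 15 + 5 - 42) mod 7
= 89 mod 7 = 5
h=5 → Thursday

Thursday


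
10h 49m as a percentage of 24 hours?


0.4507 (45.07%)

Total minutes: 10×60 + 49 = 649
Day = 24×60 = 1440 minutes
Fraction = 649/1440 ≈ 0.4507
As a percentage: 649/1440 × 100 ≈ 45.07%


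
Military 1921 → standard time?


7:21 PM

Hour: 19
19 - 12 = 7 → PM


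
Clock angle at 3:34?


Hour hand = 3×30 + 34×0.5 = 107.0°
Minute hand = 34×6 = 204°
Difference = |107.0 - 204| = 97.0°

97.0°


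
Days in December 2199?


31 days

Month: December (month 12)
December has 31 days


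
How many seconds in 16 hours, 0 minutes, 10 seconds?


57610 seconds

Hours: 16 × 3600 = 57600
Minutes: 0 × 60 = 0
Seconds: 10
Total = 57600 + 0 + 10 = 57610


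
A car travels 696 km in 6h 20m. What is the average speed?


Distance: 696 km
Time: 6h 20m = 380 min = 380/60 = 19/3 hours
Speed = 696 ÷ (19/3) = 696 × 3 / 19 = 2088/19 ≈ 109.9 km/h

109.9 km/h


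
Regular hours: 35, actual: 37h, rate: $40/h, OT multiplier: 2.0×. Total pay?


$1560.00

Regular: 35h × $40 = $1400.00
Overtime: 37 - 35 = 2h
OT pay: 2h × $40 × 2.0 = $160.00
Total = $1400.00 + $160.00 = $1560.00


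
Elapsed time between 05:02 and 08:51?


3h 49m

End time in minutes: 8×60 + 51 = 531
Start time in minutes: 5×60 + 2 = 302
Difference = 531 - 302 = 229 minutes
= 3 hours 49 minutes


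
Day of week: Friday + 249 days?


Tuesday

Start: Friday (index 4)
(4 + 249) mod 7
= 253 mod 7
= 1
Index 1 → Tuesday


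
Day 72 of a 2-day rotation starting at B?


Shifts: A, B
Start: B (index 1)
Day 72: (1 + 72 - 1) mod 2
= 72 mod 2
= 0
Index 0 → shift A

Shift A


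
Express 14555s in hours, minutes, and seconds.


4h 2m 35s

Hours: 14555 ÷ 3600 = 4 remainder 155
Minutes: 155 ÷ 60 = 2 remainder 35
Seconds: 35


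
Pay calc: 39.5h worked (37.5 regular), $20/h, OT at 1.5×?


$810.00

Regular: 37.5h × $20 = $750.00
Overtime: 39.5 - 37.5 = 2.0h
OT pay: 2.0h × $20 × 1.5 = $60.00
Total = $750.00 + $60.00 = $810.00


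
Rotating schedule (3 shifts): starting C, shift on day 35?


Shifts: A, B, C
Start: C (index 2)
Day 35: (2 + 35 - 1) mod 3
= 36 mod 3
= 0
Index 0 → shift A

Shift A


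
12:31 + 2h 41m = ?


Start: 751 minutes from midnight
Add: 161 minutes
Total: 912 minutes
Hours: 912 ÷ 60 = 15 remainder 12

15:12


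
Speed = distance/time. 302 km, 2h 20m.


129.4 km/h

Distance: 302 km
Time: 2h 20m = 140 min = 140/60 = 7/3 hours
Speed = 302 ÷ (7/3) = 302 × 3 / 7 = 906/7 ≈ 129.4 km/h


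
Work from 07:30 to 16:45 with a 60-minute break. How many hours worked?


8h 15m (495 minutes)

Total time = (16×60+45) - (7×60+30)
= 1005 - 450 = 555 min
Minus break: 555 - 60 = 495 min
= 8h 15m


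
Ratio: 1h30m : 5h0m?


3:10 (0.30)

Duration 1: 90 minutes
Duration 2: 300 minutes
Ratio = 90:300
GCD = 30
Simplified = 3:10
As a decimal: 3/10 = 0.30


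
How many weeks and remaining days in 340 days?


48 weeks 4 days

Weeks: 340 ÷ 7 = 48 remainder 4


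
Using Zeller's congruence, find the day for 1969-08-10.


Zeller's congruence:
q=10, m=8, k=69, j=19
h = (10 + ⌊13×9/5⌋ + 69 + ⌊69/4⌋ + ⌊19/4⌋ - 2×19) mod 7
= (10 + 23 + 69 + 17 + 4 - 38) mod 7
= 85 mod 7 = 1
h=1 → Sunday

Sunday


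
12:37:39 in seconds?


Hours: 12 × 3600 = 43200
Minutes: 37 × 60 = 2220
Seconds: 39
Total = 43200 + 2220 + 39 = 45459

45459 seconds


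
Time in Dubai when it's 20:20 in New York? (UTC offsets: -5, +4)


Time difference = UTC+4 - UTC-5 = +9 hours
New hour = (20 + 9) mod 24
= 29 mod 24 = 5
Minutes unchanged → 05:20; 29 ≥ 24 → next day

05:20 (next day)


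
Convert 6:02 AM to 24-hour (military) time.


06:02

Input: 6:02 AM
AM hour stays: 6


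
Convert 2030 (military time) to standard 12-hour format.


Hour: 20
20 - 12 = 8 → PM

8:30 PM


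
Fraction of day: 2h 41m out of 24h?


Total minutes: 2×60 + 41 = 161
Day = 24×60 = 1440 minutes
Fraction = 161/1440 ≈ 0.1118
As a percentage: 161/1440 × 100 ≈ 11.18%

0.1118 (11.18%)


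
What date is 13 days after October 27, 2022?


November 9, 2022

Start: October 27, 2022
Add 13 days
October 27 → November 1: 31 - 27 + 1 = 5 days (13 - 5 = 8 left)
November 1 + 8 = November 9, 2022


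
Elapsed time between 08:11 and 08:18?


End time in minutes: 8×60 + 18 = 498
Start time in minutes: 8×60 + 11 = 491
Difference = 498 - 491 = 7 minutes
= 0 hours 7 minutes

0h 7m


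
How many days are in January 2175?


31 days

Month: January (month 1)
January has 31 days


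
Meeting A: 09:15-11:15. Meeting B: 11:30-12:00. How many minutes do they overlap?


0 minutes

Meeting A: 555-675 (in minutes from midnight)
Meeting B: 690-720
Overlap start = max(555, 690) = 690
Overlap end = min(675, 720) = 675
Overlap = max(0, 675 - 690) = 0 min


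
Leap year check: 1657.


No

Rules: divisible by 4 AND (not by 100 OR by 400)
1657 ÷ 4 = 414 remainder 1 → not divisible by 4
Not divisible by 4 → not a leap year


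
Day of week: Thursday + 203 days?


Start: Thursday (index 3)
(3 + 203) mod 7
= 206 mod 7
= 3
Index 3 → Thursday

Thursday


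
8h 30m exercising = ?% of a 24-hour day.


Time: 510 minutes
Day: 1440 minutes
Percentage = (510/1440) × 100 ≈ 35.4%

35.4%


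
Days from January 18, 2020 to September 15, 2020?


From January 18, 2020 to September 15, 2020
Rest of January 2020: 31 - 18 = 13
Full months: February 2020 29, March 31, April 30, May 31, June 30, July 31, August 31
Days into September 2020: 15
Total = 13 + 29 + 31 + 30 + 31 + 30 + 31 + 31 + 15 = 241 days

241 days


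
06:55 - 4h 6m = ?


Start: 415 minutes from midnight
Subtract: 246 minutes
Remaining: 415 - 246 = 169
Hours: 2, Minutes: 49

02:49


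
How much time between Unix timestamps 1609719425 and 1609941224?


Difference = 1609941224 - 1609719425 = 221799 seconds
In hours: 221799 / 3600 ≈ 61.6
In days: 221799 / 86400 ≈ 2.57

221799 seconds (61.6 hours / 2.57 days)


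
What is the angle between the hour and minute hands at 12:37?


Hour hand (12 ≡ 0 on the dial): 0×30 + 37×0.5 = 18.5°
Minute hand = 37×6 = 222°
Difference = |18.5 - 222| = 203.5°
Since > 180°: 360 - 203.5 = 156.5°

156.5°


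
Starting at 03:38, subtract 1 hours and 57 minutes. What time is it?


01:41

Start: 218 minutes from midnight
Subtract: 117 minutes
Remaining: 218 - 117 = 101
Hours: 1, Minutes: 41


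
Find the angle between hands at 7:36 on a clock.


Hour hand = 7×30 + 36×0.5 = 228.0°
Minute hand = 36×6 = 216°
Difference = |228.0 - 216| = 12.0°

12.0°


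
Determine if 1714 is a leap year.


Rules: divisible by 4 AND (not by 100 OR by 400)
1714 ÷ 4 = 428 remainder 2 → not divisible by 4
Not divisible by 4 → not a leap year

No


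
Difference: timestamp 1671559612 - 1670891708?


Difference = 1671559612 - 1670891708 = 667904 seconds
In hours: 667904 / 3600 ≈ 185.5
In days: 667904 / 86400 ≈ 7.73

667904 seconds (185.5 hours / 7.73 days)


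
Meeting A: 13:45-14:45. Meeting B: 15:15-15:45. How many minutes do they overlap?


0 minutes

Meeting A: 825-885 (in minutes from midnight)
Meeting B: 915-945
Overlap start = max(825, 915) = 915
Overlap end = min(885, 945) = 885
Overlap = max(0, 885 - 915) = 0 min


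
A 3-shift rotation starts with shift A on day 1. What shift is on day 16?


Shifts: A, B, C
Start: A (index 0)
Day 16: (0 + 16 - 1) mod 3
= 15 mod 3
= 0
Index 0 → shift A

Shift A
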